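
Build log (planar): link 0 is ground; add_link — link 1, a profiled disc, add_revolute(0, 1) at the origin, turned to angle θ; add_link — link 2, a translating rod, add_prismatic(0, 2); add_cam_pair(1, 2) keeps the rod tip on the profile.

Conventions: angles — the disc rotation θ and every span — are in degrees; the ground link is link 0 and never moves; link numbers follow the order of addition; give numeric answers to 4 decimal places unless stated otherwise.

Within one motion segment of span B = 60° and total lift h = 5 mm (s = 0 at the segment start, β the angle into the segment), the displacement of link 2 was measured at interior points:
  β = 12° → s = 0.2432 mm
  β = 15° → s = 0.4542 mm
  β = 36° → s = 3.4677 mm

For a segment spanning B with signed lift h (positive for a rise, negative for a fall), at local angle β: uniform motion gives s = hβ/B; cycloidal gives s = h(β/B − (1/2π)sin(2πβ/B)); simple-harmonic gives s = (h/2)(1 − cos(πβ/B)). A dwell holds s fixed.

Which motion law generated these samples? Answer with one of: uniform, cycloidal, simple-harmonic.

candidates at β/B = r: uniform s = h·r (linear in β); cycloidal s = h·(r − sin(2πr)/(2π)); simple-harmonic s = (h/2)(1 − cos(πr))
β=12°: printed 0.2432 | uniform 1.0000, cycloidal 0.2432, simple-harmonic 0.4775
β=15°: printed 0.4542 | uniform 1.2500, cycloidal 0.4542, simple-harmonic 0.7322
β=36°: printed 3.4677 | uniform 3.0000, cycloidal 3.4677, simple-harmonic 3.2725
only one law matches every sample → cycloidal

cycloidal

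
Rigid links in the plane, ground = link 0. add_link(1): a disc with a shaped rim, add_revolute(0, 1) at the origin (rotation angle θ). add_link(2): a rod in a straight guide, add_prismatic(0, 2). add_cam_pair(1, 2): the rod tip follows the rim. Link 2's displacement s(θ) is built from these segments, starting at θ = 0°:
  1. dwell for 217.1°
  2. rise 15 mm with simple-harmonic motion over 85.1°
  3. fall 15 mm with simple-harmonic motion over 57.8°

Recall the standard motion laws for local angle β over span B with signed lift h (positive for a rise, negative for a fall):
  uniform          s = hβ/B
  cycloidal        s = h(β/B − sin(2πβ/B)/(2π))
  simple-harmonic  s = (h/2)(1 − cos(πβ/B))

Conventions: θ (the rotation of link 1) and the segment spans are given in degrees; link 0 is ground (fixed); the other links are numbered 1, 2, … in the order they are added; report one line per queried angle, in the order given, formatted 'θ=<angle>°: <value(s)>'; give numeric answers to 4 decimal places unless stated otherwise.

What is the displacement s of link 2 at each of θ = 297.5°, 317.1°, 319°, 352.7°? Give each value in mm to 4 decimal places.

segment 1 (0° to 217.1°, dwell): s unchanged at 0.0000
θ = 297.5° falls in segment 2 (217.1° to 302.2°, simple-harmonic, h = 15): β = 297.5 − 217.1 = 80.4°, B = 85.1°; Δs = 15/2·(1 − cos(π·0.9448)) = 14.8874; s = 0.0000 + 14.8874 = 14.8874
segment 2 (217.1° to 302.2°, simple-harmonic, h = 15) is passed completely: s = 0.0000 + (15) = 15.0000
θ = 317.1° falls in segment 3 (302.2° to 360°, simple-harmonic, h = -15): β = 317.1 − 302.2 = 14.9°, B = 57.8°; Δs = -15/2·(1 − cos(π·0.2578)) = -2.3280; s = 15.0000 − 2.3280 = 12.6720
θ = 319° falls in segment 3 (302.2° to 360°, simple-harmonic, h = -15): β = 319 − 302.2 = 16.8°, B = 57.8°; Δs = -15/2·(1 − cos(π·0.2907)) = -2.9154; s = 15.0000 − 2.9154 = 12.0846
θ = 352.7° falls in segment 3 (302.2° to 360°, simple-harmonic, h = -15): β = 352.7 − 302.2 = 50.5°, B = 57.8°; Δs = -15/2·(1 − cos(π·0.8737)) = -14.4173; s = 15.0000 − 14.4173 = 0.5827

θ=297.5°: 14.8874
θ=317.1°: 12.6720
θ=319°: 12.0846
θ=352.7°: 0.5827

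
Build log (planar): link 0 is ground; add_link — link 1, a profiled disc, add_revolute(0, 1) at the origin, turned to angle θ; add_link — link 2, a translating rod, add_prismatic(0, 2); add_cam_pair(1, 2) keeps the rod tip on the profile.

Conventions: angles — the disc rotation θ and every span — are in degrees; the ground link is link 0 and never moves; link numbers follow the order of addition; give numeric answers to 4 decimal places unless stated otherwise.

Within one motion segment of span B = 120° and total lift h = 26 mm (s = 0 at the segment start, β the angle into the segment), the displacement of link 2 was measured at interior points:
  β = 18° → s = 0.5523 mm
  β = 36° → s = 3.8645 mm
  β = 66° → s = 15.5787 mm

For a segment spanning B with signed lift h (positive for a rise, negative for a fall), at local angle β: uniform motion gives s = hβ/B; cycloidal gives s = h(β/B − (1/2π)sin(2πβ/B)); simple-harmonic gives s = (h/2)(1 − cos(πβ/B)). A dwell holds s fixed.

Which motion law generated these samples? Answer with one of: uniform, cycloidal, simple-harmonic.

candidates at β/B = r: uniform s = h·r (linear in β); cycloidal s = h·(r − sin(2πr)/(2π)); simple-harmonic s = (h/2)(1 − cos(πr))
β=18°: printed 0.5523 | uniform 3.9000, cycloidal 0.5523, simple-harmonic 1.4169
β=36°: printed 3.8645 | uniform 7.8000, cycloidal 3.8645, simple-harmonic 5.3588
β=66°: printed 15.5787 | uniform 14.3000, cycloidal 15.5787, simple-harmonic 15.0336
only one law matches every sample → cycloidal

cycloidal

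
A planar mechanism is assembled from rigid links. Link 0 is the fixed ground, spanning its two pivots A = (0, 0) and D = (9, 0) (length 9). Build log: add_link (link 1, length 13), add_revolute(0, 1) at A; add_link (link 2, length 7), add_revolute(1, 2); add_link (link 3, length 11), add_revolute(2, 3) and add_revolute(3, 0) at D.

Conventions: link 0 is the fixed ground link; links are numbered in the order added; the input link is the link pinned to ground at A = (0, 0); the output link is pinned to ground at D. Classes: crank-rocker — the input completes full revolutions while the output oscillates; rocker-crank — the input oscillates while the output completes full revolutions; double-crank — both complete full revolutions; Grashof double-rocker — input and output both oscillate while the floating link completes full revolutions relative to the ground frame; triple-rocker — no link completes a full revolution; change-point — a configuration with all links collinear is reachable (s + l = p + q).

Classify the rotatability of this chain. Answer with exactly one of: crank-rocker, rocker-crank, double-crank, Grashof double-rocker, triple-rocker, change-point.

lengths: ground=9, input=13, coupler=7, output=11
sorted: s=7 (shortest), l=13 (longest), p+q=20
s + l = 20 vs p + q = 20
s + l = p + q → change-point (collinear configuration reachable)

change-point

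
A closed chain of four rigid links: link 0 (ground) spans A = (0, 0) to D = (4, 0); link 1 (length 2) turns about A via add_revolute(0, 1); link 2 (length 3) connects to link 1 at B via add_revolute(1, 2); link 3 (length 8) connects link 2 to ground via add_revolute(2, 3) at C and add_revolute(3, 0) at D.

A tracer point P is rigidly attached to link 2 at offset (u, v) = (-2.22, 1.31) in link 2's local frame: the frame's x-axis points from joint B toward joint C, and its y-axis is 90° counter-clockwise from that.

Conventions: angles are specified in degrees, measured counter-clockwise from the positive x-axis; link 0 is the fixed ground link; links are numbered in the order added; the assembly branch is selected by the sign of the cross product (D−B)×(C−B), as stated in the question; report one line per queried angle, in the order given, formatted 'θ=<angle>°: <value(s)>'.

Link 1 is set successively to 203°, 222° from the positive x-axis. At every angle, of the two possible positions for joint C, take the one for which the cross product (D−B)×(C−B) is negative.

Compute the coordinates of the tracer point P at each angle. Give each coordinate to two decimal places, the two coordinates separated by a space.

A=(0,0), D=(4.00,0)
θ=203°: B = A + 2.00·(cos203°, sin203°) = (-1.8410, -0.7815)
θ=203°: |BD| = 5.8931
θ=203°: circle(B,3.00) ∩ circle(D,8.00): a=-1.7200, h=2.4580
θ=203°:   candidates: C₊=(-3.8718,1.4267) cross=14.485; C₋=(-3.2199,-3.4458) cross=-14.485
θ=203°:   branch - wants cross < 0 → take C=(-3.2199,-3.4458) (cross=-14.485)
θ=203°: ex = (C−B)/|BC| = (-0.4596,-0.8881); ey = (0.8881,-0.4596)
θ=203°: P = B + -2.22·ex + 1.31·ey = (0.3428,0.5881)
θ=222°: B = A + 2.00·(cos222°, sin222°) = (-1.4863, -1.3383)
θ=222°: |BD| = 5.6472
θ=222°: circle(B,3.00) ∩ circle(D,8.00): a=-2.0461, h=2.1939
θ=222°:   candidates: C₊=(-3.9941,0.3083) cross=12.389; C₋=(-2.9542,-3.9546) cross=-12.389
θ=222°:   branch - wants cross < 0 → take C=(-2.9542,-3.9546) (cross=-12.389)
θ=222°: ex = (C−B)/|BC| = (-0.4893,-0.8721); ey = (0.8721,-0.4893)
θ=222°: P = B + -2.22·ex + 1.31·ey = (0.7424,-0.0432)

θ=203°: 0.34 0.59
θ=222°: 0.74 -0.04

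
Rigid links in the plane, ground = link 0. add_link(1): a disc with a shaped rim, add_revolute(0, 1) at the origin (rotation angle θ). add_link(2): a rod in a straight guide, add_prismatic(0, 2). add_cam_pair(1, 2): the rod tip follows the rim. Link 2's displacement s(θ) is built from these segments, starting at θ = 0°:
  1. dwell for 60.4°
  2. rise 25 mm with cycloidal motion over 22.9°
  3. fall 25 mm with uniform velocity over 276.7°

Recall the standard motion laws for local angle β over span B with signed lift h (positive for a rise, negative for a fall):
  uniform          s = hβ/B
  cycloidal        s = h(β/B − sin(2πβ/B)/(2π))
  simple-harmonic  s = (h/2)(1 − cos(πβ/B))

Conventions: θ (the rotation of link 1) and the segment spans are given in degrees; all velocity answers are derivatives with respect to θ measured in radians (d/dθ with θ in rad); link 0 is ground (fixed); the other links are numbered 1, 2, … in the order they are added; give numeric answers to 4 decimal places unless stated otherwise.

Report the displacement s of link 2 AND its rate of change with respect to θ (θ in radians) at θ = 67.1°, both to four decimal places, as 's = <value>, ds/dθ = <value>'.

segment 1 (0° to 60.4°, dwell): s unchanged at 0.0000
θ = 67.1° falls in segment 2 (60.4° to 83.3°, cycloidal, h = 25): β = 67.1 − 60.4 = 6.7°, B = 22.9°; Δs = 25·(0.2926 − sin(2π·0.2926)/(2π)) = 3.4771; s = 0.0000 + 3.4771 = 3.4771
velocity in seg [60.4°–83.3°] (cycloidal), θ in radians: β = 6.7° = 0.1169 rad, B = 22.9° = 0.3997 rad; ds/dθ = (h/B)(1 − cos(2πβ/B)) = (25/0.3997)(1 − cos(2π·0.2926)) = 79.084198 mm/rad

s = 3.4771, ds/dθ = 79.0842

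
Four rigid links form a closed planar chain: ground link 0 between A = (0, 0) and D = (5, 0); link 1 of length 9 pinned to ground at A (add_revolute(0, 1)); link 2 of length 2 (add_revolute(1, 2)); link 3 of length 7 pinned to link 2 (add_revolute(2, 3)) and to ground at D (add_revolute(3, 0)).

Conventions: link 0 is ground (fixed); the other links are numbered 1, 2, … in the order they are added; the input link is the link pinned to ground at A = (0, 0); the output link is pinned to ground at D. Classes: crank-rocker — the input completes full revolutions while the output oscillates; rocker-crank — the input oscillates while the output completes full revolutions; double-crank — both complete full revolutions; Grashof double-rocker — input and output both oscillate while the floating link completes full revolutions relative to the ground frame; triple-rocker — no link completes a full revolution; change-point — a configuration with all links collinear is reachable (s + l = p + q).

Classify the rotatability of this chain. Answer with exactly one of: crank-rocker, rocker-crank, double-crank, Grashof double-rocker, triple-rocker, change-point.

lengths: ground=5, input=9, coupler=2, output=7
sorted: s=2 (shortest), l=9 (longest), p+q=12
s + l = 11 vs p + q = 12
s + l < p + q (Grashof) with shortest = coupler link → Grashof double-rocker

Grashof double-rocker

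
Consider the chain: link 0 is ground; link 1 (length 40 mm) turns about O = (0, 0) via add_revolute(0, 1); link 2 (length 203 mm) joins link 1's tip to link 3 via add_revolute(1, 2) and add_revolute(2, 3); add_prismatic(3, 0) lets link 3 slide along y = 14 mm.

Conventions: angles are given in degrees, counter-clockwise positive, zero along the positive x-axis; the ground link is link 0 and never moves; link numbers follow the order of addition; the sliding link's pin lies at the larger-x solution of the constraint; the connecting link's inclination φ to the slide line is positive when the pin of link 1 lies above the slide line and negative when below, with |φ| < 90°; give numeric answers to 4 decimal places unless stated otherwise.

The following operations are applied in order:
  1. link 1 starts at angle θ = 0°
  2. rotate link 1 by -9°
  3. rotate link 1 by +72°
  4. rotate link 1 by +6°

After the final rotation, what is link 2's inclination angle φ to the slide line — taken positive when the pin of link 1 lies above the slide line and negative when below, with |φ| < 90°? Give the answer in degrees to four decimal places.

geometry: r = 40 mm, L = 203 mm, e = 14 mm; θ starts at 0°
rotate link 1 by -9°: θ ← 0° -9° = -9°
rotate link 1 by +72°: θ ← -9° +72° = 63°
rotate link 1 by +6°: θ ← 63° +6° = 69°
h = r sin θ − e = 37.343217 − 14 = 23.343217
sin φ = h / L = 23.343217 / 203 = 0.11499122
φ = arcsin(0.11499122) = 6.603118°

6.6031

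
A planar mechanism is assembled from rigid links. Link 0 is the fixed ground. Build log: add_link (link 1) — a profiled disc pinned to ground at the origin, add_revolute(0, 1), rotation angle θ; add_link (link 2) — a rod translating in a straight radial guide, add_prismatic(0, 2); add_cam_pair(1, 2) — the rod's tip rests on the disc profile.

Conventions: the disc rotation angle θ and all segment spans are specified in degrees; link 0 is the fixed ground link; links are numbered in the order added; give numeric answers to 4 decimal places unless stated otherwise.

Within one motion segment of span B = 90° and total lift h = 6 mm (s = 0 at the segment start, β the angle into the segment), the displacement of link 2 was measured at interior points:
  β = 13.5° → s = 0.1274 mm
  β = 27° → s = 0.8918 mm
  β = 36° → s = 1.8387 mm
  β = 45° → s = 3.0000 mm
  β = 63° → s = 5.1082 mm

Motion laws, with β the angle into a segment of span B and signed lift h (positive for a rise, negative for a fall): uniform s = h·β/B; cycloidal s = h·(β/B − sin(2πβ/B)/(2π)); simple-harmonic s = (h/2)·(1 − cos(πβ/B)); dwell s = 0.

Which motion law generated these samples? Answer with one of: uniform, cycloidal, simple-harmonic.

candidates at β/B = r: uniform s = h·r (linear in β); cycloidal s = h·(r − sin(2πr)/(2π)); simple-harmonic s = (h/2)(1 − cos(πr))
β=13.5°: printed 0.1274 | uniform 0.9000, cycloidal 0.1274, simple-harmonic 0.3270
β=27°: printed 0.8918 | uniform 1.8000, cycloidal 0.8918, simple-harmonic 1.2366
β=36°: printed 1.8387 | uniform 2.4000, cycloidal 1.8387, simple-harmonic 2.0729
β=45°: printed 3.0000 | uniform 3.0000, cycloidal 3.0000, simple-harmonic 3.0000
β=63°: printed 5.1082 | uniform 4.2000, cycloidal 5.1082, simple-harmonic 4.7634
only one law matches every sample → cycloidal

cycloidal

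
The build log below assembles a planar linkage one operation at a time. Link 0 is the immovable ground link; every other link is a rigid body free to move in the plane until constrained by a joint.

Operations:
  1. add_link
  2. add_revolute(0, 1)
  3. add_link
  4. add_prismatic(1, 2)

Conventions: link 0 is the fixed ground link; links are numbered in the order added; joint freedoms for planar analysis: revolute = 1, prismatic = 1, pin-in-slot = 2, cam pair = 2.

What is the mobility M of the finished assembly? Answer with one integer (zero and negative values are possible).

L=1 J1=0 J2=0
add link → L=2 J1=0 J2=0
R@0,1 dof=1 J1 → L=2 J1=1 J2=0
add link → L=3 J1=1 J2=0
P@1,2 dof=1 J1 → L=3 J1=2 J2=0
M=3(L−1)−2J1−J2=3·2−2·2−0=2

M = 2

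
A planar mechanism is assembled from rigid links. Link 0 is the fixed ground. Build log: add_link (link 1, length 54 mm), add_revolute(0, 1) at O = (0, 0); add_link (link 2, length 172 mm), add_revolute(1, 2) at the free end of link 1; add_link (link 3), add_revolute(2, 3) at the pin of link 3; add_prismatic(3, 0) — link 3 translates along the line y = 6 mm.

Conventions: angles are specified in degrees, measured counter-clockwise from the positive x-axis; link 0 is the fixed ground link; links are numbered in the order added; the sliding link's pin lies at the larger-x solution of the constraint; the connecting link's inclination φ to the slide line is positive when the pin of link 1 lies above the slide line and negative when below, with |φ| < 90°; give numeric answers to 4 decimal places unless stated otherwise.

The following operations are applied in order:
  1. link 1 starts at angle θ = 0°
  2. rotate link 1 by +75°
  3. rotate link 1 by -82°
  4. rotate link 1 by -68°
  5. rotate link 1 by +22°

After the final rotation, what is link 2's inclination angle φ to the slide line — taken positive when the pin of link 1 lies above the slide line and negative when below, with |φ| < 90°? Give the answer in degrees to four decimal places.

geometry: r = 54 mm, L = 172 mm, e = 6 mm; θ starts at 0°
rotate link 1 by +75°: θ ← 0° +75° = 75°
rotate link 1 by -82°: θ ← 75° -82° = -7°
rotate link 1 by -68°: θ ← -7° -68° = -75°
rotate link 1 by +22°: θ ← -75° +22° = -53°
h = r sin θ − e = -43.126318 − 6 = -49.126318
sin φ = h / L = -49.126318 / 172 = -0.28561813
φ = arcsin(-0.28561813) = -16.595800°

-16.5958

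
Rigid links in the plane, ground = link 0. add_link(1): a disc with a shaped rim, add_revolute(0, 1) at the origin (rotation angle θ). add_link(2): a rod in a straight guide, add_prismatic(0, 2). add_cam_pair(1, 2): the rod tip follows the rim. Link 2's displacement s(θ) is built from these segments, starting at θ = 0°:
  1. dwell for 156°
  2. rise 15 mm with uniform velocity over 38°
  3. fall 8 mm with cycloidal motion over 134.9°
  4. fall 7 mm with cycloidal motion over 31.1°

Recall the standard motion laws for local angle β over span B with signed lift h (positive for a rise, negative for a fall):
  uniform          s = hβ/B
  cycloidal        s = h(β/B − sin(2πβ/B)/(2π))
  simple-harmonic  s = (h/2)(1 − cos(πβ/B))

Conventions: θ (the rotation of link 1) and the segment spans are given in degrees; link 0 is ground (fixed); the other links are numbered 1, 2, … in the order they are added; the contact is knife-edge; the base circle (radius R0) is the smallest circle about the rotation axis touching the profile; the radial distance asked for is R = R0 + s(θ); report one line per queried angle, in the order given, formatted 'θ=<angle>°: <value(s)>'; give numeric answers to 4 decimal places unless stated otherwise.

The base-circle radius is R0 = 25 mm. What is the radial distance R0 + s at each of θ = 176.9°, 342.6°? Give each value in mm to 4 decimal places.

segment 1 (0° to 156°, dwell): s unchanged at 0.0000
θ = 176.9° falls in segment 2 (156° to 194°, uniform, h = 15): β = 176.9 − 156 = 20.9°, B = 38°; Δs = 15·20.9/38 = 8.2500; s = 0.0000 + 8.2500 = 8.2500
segment 2 (156° to 194°, uniform, h = 15) is passed completely: s = 0.0000 + (15) = 15.0000
segment 3 (194° to 328.9°, cycloidal, h = -8) is passed completely: s = 15.0000 + (-8) = 7.0000
θ = 342.6° falls in segment 4 (328.9° to 360°, cycloidal, h = -7): β = 342.6 − 328.9 = 13.7°, B = 31.1°; Δs = -7·(0.4405 − sin(2π·0.4405)/(2π)) = -2.6768; s = 7.0000 − 2.6768 = 4.3232
θ=176.9°: R = R0 + s = 25 + 8.2500 = 33.2500
θ=342.6°: R = R0 + s = 25 + 4.3232 = 29.3232

θ=176.9°: 33.2500
θ=342.6°: 29.3232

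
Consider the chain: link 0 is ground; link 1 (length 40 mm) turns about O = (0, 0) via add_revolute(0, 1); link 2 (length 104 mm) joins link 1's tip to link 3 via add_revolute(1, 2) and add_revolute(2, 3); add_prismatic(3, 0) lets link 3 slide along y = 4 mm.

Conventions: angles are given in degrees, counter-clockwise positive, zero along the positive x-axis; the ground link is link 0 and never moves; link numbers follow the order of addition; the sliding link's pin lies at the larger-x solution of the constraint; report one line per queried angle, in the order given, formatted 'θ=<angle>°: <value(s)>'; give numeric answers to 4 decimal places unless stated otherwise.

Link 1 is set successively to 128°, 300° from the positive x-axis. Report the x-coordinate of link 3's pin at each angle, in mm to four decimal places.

geometry: r = 40 mm, L = 104 mm, e = 4 mm
θ=128°: crank pin P = (r cos θ, r sin θ) = (-24.626459, 31.520430)
θ=128°: h = r sin θ − e = 31.520430 − 4 = 27.520430
θ=128°: x = r cos θ + √(L² − h²) = -24.626459 + 100.292701 = 75.666242
θ=300°: crank pin P = (r cos θ, r sin θ) = (20.000000, -34.641016)
θ=300°: h = r sin θ − e = -34.641016 − 4 = -38.641016
θ=300°: x = r cos θ + √(L² − h²) = 20.000000 + 96.555020 = 116.555020

θ=128°: 75.6662
θ=300°: 116.5550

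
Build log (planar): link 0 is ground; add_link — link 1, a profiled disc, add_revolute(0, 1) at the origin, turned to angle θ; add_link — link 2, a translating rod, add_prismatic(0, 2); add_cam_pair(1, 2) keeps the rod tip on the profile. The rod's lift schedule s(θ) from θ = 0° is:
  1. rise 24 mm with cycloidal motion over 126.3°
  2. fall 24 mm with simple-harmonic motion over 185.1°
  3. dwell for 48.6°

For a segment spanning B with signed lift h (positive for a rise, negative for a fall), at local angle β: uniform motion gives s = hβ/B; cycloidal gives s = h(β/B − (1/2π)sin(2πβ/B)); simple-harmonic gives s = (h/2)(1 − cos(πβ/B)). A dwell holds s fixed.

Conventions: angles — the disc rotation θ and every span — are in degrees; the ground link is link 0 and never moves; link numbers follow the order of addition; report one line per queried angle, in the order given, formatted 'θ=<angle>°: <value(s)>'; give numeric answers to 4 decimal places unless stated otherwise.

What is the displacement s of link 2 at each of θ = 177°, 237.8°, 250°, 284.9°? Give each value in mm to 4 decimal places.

seg 1 [0°–126.3°] cycloidal, h=24: full span → s += 24 → s = 24.0000
seg 2 [126.3°–311.4°] simple-harmonic, h=-24: θ=177° here. β=50.7, B=185.1. -24/2·(1 − cos(π·0.2739)) = -4.1753 → s = 19.8247
seg 2 [126.3°–311.4°] simple-harmonic, h=-24: θ=237.8° here. β=111.5, B=185.1. -24/2·(1 − cos(π·0.6024)) = -15.7933 → s = 8.2067
seg 2 [126.3°–311.4°] simple-harmonic, h=-24: θ=250° here. β=123.7, B=185.1. -24/2·(1 − cos(π·0.6683)) = -18.0528 → s = 5.9472
seg 2 [126.3°–311.4°] simple-harmonic, h=-24: θ=284.9° here. β=158.6, B=185.1. -24/2·(1 − cos(π·0.8568)) = -22.8066 → s = 1.1934

θ=177°: 19.8247
θ=237.8°: 8.2067
θ=250°: 5.9472
θ=284.9°: 1.1934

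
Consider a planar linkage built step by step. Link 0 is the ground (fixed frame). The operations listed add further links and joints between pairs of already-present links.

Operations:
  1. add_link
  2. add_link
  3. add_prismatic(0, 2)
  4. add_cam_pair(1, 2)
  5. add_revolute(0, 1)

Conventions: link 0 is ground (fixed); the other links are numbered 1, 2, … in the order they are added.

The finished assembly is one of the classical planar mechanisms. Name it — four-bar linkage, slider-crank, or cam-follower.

links: 3 (incl. ground); joints: 1 revolute, 1 prismatic, 1 higher (cam) pair, forming one closed loop
3 links, revolute + prismatic + higher pair in one loop → cam-follower

cam-follower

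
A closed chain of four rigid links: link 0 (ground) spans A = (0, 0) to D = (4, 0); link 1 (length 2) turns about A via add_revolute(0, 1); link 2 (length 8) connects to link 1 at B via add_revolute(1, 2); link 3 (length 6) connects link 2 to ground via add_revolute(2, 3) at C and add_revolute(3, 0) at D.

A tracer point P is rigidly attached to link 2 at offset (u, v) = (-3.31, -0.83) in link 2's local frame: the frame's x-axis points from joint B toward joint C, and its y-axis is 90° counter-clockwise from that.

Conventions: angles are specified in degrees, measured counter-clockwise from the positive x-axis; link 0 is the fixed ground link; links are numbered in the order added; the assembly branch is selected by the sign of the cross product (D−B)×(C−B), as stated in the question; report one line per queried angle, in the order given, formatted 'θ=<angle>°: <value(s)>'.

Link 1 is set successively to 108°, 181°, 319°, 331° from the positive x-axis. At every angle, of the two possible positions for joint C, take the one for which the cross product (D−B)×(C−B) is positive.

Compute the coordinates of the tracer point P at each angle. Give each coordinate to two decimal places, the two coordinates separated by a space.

A=(0,0), D=(4.00,0)
θ=108°: B = A + 2.00·(cos108°, sin108°) = (-0.6180, 1.9021)
θ=108°: |BD| = 4.9944
θ=108°: circle(B,8.00) ∩ circle(D,6.00): a=5.3003, h=5.9922
θ=108°:   candidates: C₊=(6.5650,5.4241) cross=29.928; C₋=(2.0007,-5.6571) cross=-29.928
θ=108°:   branch + wants cross > 0 → take C=(6.5650,5.4241) (cross=29.928)
θ=108°: ex = (C−B)/|BC| = (0.8979,0.4402); ey = (-0.4402,0.8979)
θ=108°: P = B + -3.31·ex + -0.83·ey = (-3.2246,-0.3003)
θ=181°: B = A + 2.00·(cos181°, sin181°) = (-1.9997, -0.0349)
θ=181°: |BD| = 5.9998
θ=181°: circle(B,8.00) ∩ circle(D,6.00): a=5.3333, h=5.9629
θ=181°:   candidates: C₊=(3.2988,5.9589) cross=35.776; C₋=(3.3682,-5.9666) cross=-35.776
θ=181°:   branch + wants cross > 0 → take C=(3.2988,5.9589) (cross=35.776)
θ=181°: ex = (C−B)/|BC| = (0.6623,0.7492); ey = (-0.7492,0.6623)
θ=181°: P = B + -3.31·ex + -0.83·ey = (-3.5701,-3.0646)
θ=319°: B = A + 2.00·(cos319°, sin319°) = (1.5094, -1.3121)
θ=319°: |BD| = 2.8151
θ=319°: circle(B,8.00) ∩ circle(D,6.00): a=6.3808, h=4.8255
θ=319°:   candidates: C₊=(4.9055,5.9313) cross=13.584; C₋=(9.4039,-2.6073) cross=-13.584
θ=319°:   branch + wants cross > 0 → take C=(4.9055,5.9313) (cross=13.584)
θ=319°: ex = (C−B)/|BC| = (0.4245,0.9054); ey = (-0.9054,0.4245)
θ=319°: P = B + -3.31·ex + -0.83·ey = (0.8558,-4.6614)
θ=331°: B = A + 2.00·(cos331°, sin331°) = (1.7492, -0.9696)
θ=331°: |BD| = 2.4507
θ=331°: circle(B,8.00) ∩ circle(D,6.00): a=6.9379, h=3.9831
θ=331°:   candidates: C₊=(6.5452,5.4334) cross=9.761; C₋=(9.6970,-1.8827) cross=-9.761
θ=331°:   branch + wants cross > 0 → take C=(6.5452,5.4334) (cross=9.761)
θ=331°: ex = (C−B)/|BC| = (0.5995,0.8004); ey = (-0.8004,0.5995)
θ=331°: P = B + -3.31·ex + -0.83·ey = (0.4292,-4.1165)

θ=108°: -3.22 -0.30
θ=181°: -3.57 -3.06
θ=319°: 0.86 -4.66
θ=331°: 0.43 -4.12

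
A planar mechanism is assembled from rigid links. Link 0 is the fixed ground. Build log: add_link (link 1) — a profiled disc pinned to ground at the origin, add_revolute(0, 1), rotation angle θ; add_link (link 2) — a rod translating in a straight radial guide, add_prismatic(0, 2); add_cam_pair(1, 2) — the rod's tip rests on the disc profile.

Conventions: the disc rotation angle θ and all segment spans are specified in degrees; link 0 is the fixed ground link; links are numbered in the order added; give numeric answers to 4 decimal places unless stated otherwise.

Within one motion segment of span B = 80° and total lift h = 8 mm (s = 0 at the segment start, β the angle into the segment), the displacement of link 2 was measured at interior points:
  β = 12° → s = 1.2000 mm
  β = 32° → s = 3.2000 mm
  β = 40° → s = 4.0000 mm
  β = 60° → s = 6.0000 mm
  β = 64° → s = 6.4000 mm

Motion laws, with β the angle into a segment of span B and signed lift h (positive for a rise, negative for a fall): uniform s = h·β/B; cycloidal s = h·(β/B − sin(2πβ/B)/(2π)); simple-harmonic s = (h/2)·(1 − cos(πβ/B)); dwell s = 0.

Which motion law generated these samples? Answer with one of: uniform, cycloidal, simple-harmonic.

candidates at β/B = r: uniform s = h·r (linear in β); cycloidal s = h·(r − sin(2πr)/(2π)); simple-harmonic s = (h/2)(1 − cos(πr))
β=12°: printed 1.2000 | uniform 1.2000, cycloidal 0.1699, simple-harmonic 0.4360
β=32°: printed 3.2000 | uniform 3.2000, cycloidal 2.4516, simple-harmonic 2.7639
β=40°: printed 4.0000 | uniform 4.0000, cycloidal 4.0000, simple-harmonic 4.0000
β=60°: printed 6.0000 | uniform 6.0000, cycloidal 7.2732, simple-harmonic 6.8284
β=64°: printed 6.4000 | uniform 6.4000, cycloidal 7.6109, simple-harmonic 7.2361
only one law matches every sample → uniform

uniform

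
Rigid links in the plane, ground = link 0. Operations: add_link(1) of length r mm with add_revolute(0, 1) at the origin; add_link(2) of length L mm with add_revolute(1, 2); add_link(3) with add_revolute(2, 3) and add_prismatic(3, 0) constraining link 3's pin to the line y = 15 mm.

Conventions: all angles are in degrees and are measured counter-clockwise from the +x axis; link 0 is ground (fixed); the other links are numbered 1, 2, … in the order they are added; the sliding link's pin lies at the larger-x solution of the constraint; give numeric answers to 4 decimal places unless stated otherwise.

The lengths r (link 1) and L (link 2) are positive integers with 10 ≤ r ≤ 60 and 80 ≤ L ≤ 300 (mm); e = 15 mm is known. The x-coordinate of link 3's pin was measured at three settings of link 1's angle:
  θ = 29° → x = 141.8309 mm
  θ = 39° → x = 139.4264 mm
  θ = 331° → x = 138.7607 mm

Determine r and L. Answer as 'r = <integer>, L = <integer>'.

constraint per measurement: (x − r cos θ)² + (r sin θ − e)² = L²
subtracting the θ₁ and θ₂ equations cancels the r² and L² terms:
r = (x₁² − x₂²) / (2[(x₁cos θ₁ + e sin θ₁) − (x₂cos θ₂ + e sin θ₂)]) = 24.9998 → r = 25
L² = (x₁ − r cos θ₁)² + (r sin θ₁ − e)² = 14399.9920 → L = 120.0000 → L = 120
check at θ₃=331°: x = 138.7607 (printed 138.7607) ✓

r = 25, L = 120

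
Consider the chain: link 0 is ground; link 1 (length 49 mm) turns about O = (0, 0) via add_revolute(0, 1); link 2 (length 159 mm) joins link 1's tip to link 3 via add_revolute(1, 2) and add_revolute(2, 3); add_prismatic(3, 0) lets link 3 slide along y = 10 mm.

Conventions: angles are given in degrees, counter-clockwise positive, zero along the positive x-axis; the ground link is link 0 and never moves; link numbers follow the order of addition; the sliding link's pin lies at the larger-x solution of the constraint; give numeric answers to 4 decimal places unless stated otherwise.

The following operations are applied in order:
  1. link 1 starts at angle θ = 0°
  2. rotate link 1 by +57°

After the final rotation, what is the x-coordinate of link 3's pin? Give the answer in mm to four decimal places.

geometry: r = 49 mm, L = 159 mm, e = 10 mm; θ starts at 0°
rotate link 1 by +57°: θ ← 0° +57° = 57°
crank pin P = (r cos θ, r sin θ) = (26.687313, 41.094858)
h = r sin θ − e = 41.094858 − 10 = 31.094858
x = r cos θ + √(L² − h²) = 26.687313 + 155.929823 = 182.617136

182.6171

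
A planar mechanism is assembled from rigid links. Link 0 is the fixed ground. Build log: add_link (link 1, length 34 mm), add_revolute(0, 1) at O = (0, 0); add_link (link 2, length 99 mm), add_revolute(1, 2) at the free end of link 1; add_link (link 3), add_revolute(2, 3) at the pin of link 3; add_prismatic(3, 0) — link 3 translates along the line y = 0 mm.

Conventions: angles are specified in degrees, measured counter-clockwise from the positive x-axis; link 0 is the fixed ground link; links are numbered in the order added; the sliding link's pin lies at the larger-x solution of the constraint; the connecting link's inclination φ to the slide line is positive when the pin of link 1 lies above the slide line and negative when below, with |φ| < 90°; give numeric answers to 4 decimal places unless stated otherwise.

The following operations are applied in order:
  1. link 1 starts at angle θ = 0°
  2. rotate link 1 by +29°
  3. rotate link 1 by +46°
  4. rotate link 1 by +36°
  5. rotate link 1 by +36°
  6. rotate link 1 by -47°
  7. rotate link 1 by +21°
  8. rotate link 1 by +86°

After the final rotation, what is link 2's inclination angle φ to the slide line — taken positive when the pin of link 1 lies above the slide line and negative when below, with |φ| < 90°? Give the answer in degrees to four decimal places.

geometry: r = 34 mm, L = 99 mm, e = 0 mm; θ starts at 0°
rotate link 1 by +29°: θ ← 0° +29° = 29°
rotate link 1 by +46°: θ ← 29° +46° = 75°
rotate link 1 by +36°: θ ← 75° +36° = 111°
rotate link 1 by +36°: θ ← 111° +36° = 147°
rotate link 1 by -47°: θ ← 147° -47° = 100°
rotate link 1 by +21°: θ ← 100° +21° = 121°
rotate link 1 by +86°: θ ← 121° +86° = 207°
h = r sin θ − e = -15.435677 − 0 = -15.435677
sin φ = h / L = -15.435677 / 99 = -0.15591593
φ = arcsin(-0.15591593) = -8.969921°

-8.9699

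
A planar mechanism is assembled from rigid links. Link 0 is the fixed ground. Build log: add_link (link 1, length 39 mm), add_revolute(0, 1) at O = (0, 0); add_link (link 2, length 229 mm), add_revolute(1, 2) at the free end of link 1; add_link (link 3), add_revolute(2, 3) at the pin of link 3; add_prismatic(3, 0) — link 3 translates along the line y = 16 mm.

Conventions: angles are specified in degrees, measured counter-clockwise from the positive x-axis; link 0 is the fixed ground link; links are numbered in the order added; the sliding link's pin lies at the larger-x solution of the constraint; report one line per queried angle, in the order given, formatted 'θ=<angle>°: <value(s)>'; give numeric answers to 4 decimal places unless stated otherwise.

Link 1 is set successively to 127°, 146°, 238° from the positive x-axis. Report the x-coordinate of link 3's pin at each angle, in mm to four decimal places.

geometry: r = 39 mm, L = 229 mm, e = 16 mm
θ=127°: crank pin P = (r cos θ, r sin θ) = (-23.470786, 31.146785)
θ=127°: h = r sin θ − e = 31.146785 − 16 = 15.146785
θ=127°: x = r cos θ + √(L² − h²) = -23.470786 + 228.498523 = 205.027737
θ=146°: crank pin P = (r cos θ, r sin θ) = (-32.332465, 21.808523)
θ=146°: h = r sin θ − e = 21.808523 − 16 = 5.808523
θ=146°: x = r cos θ + √(L² − h²) = -32.332465 + 228.926322 = 196.593857
θ=238°: crank pin P = (r cos θ, r sin θ) = (-20.666851, -33.073876)
θ=238°: h = r sin θ − e = -33.073876 − 16 = -49.073876
θ=238°: x = r cos θ + √(L² − h²) = -20.666851 + 223.680028 = 203.013176

θ=127°: 205.0277
θ=146°: 196.5939
θ=238°: 203.0132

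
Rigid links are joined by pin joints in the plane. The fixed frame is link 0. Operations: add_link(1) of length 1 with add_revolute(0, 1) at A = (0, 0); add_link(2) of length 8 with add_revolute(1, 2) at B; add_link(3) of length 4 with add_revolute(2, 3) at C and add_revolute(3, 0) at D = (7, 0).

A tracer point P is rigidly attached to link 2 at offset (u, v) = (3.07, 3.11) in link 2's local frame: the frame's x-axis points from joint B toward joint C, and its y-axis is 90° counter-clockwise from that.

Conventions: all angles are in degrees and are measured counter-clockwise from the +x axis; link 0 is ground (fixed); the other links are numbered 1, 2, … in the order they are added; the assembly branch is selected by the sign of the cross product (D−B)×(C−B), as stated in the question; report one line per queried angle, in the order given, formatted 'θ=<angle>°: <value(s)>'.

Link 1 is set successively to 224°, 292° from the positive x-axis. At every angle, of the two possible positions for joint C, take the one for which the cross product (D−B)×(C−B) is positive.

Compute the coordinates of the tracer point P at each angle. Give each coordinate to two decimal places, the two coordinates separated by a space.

A=(0,0), D=(7.00,0)
θ=224°: B = A + 1.00·(cos224°, sin224°) = (-0.7193, -0.6947)
θ=224°: |BD| = 7.7505
θ=224°: circle(B,8.00) ∩ circle(D,4.00): a=6.9718, h=3.9235
θ=224°:   candidates: C₊=(5.8728,3.8379) cross=30.409; C₋=(6.5761,-3.9775) cross=-30.409
θ=224°:   branch + wants cross > 0 → take C=(5.8728,3.8379) (cross=30.409)
θ=224°: ex = (C−B)/|BC| = (0.8240,0.5666); ey = (-0.5666,0.8240)
θ=224°: P = B + 3.07·ex + 3.11·ey = (0.0484,3.6074)
θ=292°: B = A + 1.00·(cos292°, sin292°) = (0.3746, -0.9272)
θ=292°: |BD| = 6.6900
θ=292°: circle(B,8.00) ∩ circle(D,4.00): a=6.9324, h=3.9926
θ=292°:   candidates: C₊=(6.6868,3.9877) cross=26.711; C₋=(7.7935,-3.9205) cross=-26.711
θ=292°:   branch + wants cross > 0 → take C=(6.6868,3.9877) (cross=26.711)
θ=292°: ex = (C−B)/|BC| = (0.7890,0.6144); ey = (-0.6144,0.7890)
θ=292°: P = B + 3.07·ex + 3.11·ey = (0.8862,3.4128)

θ=224°: 0.05 3.61
θ=292°: 0.89 3.41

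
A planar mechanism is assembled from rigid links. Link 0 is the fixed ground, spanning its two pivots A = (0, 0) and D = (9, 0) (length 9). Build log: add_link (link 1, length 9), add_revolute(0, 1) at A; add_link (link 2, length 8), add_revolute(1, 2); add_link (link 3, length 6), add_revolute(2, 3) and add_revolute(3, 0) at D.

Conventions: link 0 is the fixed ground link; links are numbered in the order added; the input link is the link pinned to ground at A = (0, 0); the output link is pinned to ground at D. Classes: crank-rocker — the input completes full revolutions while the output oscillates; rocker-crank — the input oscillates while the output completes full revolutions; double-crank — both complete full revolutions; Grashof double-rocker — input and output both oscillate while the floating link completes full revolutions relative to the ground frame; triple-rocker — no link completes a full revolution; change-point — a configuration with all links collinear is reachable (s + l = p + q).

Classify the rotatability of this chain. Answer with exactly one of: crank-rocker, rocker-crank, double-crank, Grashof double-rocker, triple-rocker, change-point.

lengths: ground=9, input=9, coupler=8, output=6
sorted: s=6 (shortest), l=9 (longest), p+q=17
s + l = 15 vs p + q = 17
s + l < p + q (Grashof) with shortest = output link → rocker-crank

rocker-crank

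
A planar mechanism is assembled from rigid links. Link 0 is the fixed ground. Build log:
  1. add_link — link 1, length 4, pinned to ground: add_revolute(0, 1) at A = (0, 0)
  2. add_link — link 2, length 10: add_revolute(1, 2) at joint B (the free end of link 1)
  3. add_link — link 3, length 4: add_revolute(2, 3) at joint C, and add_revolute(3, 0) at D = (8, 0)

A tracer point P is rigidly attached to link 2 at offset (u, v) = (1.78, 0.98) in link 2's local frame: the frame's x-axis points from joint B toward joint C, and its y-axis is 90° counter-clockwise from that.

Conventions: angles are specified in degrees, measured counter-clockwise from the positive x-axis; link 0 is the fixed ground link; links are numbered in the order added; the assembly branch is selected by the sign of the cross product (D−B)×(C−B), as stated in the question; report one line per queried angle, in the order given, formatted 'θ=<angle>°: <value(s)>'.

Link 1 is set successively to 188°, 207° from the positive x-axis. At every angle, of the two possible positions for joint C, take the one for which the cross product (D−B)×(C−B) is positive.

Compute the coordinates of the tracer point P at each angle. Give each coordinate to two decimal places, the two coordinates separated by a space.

A=(0,0), D=(8.00,0)
θ=188°: B = A + 4.00·(cos188°, sin188°) = (-3.9611, -0.5567)
θ=188°: |BD| = 11.9740
θ=188°: circle(B,10.00) ∩ circle(D,4.00): a=9.4946, h=3.1389
θ=188°:   candidates: C₊=(5.3773,3.0202) cross=37.585; C₋=(5.6692,-3.2507) cross=-37.585
θ=188°:   branch + wants cross > 0 → take C=(5.3773,3.0202) (cross=37.585)
θ=188°: ex = (C−B)/|BC| = (0.9338,0.3577); ey = (-0.3577,0.9338)
θ=188°: P = B + 1.78·ex + 0.98·ey = (-2.6494,0.9952)
θ=207°: B = A + 4.00·(cos207°, sin207°) = (-3.5640, -1.8160)
θ=207°: |BD| = 11.7057
θ=207°: circle(B,10.00) ∩ circle(D,4.00): a=9.4409, h=3.2970
θ=207°:   candidates: C₊=(5.2511,2.9057) cross=38.594; C₋=(6.2740,-3.6085) cross=-38.594
θ=207°:   branch + wants cross > 0 → take C=(5.2511,2.9057) (cross=38.594)
θ=207°: ex = (C−B)/|BC| = (0.8815,0.4722); ey = (-0.4722,0.8815)
θ=207°: P = B + 1.78·ex + 0.98·ey = (-2.4577,-0.1116)

θ=188°: -2.65 1.00
θ=207°: -2.46 -0.11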